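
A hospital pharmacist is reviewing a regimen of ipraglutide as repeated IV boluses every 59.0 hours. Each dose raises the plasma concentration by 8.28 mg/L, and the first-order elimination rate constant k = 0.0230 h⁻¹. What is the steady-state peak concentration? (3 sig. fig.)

11.2 mg/L

Fraction remaining after one interval: e^(−kτ) = e^(−0.02300 × 59.0) = 0.2574
R = 1 / (1 − 0.2574) = 1.347
Css,max = 8.28 × 1.347 ≈ 11.2 mg/L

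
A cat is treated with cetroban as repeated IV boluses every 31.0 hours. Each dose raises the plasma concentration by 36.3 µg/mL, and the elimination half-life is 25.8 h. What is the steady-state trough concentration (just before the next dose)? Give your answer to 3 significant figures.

k = ln 2 / 25.8 = 0.02687 h⁻¹
Fraction remaining after one interval: e^(−kτ) = e^(−0.02687 × 31.0) = 0.4348
R = 1 / (1 − 0.4348) = 1.769
Css,max = 36.3 × 1.769 = 64.23 µg/mL
Css,min = Css,max × e^(−kτ) = 64.23 × 0.4348 ≈ 27.9 µg/mL

27.9 µg/mL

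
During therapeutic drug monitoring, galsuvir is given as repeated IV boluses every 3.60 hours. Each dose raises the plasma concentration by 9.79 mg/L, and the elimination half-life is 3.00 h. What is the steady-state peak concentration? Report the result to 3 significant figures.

17.3 mg/L

k = ln 2 / 3.00 = 0.2310 h⁻¹
Fraction remaining after one interval: e^(−kτ) = e^(−0.2310 × 3.60) = 0.4353
R = 1 / (1 − 0.4353) = 1.771
Css,max = 9.79 × 1.771 ≈ 17.3 mg/L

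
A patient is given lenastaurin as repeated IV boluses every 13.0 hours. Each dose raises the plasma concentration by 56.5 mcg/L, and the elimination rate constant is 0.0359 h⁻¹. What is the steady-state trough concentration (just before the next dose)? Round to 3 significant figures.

Fraction remaining after one interval: e^(−kτ) = e^(−0.03590 × 13.0) = 0.6271
R = 1 / (1 − 0.6271) = 2.681
Css,max = 56.5 × 2.681 = 151.5 mcg/L
Css,min = Css,max × e^(−kτ) = 151.5 × 0.6271 ≈ 95.0 mcg/L

95.0 mcg/L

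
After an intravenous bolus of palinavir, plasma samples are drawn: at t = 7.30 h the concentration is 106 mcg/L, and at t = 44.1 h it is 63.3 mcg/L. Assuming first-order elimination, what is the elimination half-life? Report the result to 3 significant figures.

49.5 hours

k = ln(C₁/C₂) / (t₂ − t₁) = ln(106/63.3) / (44.1 − 7.30)
  = 0.5156 / 36.80 = 0.01401 h⁻¹
t½ = ln 2 / k = ln 2 / 0.01401 ≈ 49.5 hours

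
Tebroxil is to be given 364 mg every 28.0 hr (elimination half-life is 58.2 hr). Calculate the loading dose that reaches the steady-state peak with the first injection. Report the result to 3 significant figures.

1280 mg

k = ln 2 / 58.2 = 0.01191 hr⁻¹
Accumulation ratio R = 1 / (1 − e^(−kτ)) = 1 / (1 − e^(−0.01191×28.0)) = 1 / (1 − 0.7164) = 3.526
Loading dose = maintenance dose × R = 364 × 3.526 ≈ 1280 mg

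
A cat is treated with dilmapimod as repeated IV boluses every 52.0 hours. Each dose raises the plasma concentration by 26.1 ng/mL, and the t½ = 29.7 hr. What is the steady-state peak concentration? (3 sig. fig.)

37.1 ng/mL

k = ln 2 / 29.7 = 0.02334 hr⁻¹
Fraction remaining after one interval: e^(−kτ) = e^(−0.02334 × 52.0) = 0.2971
R = 1 / (1 − 0.2971) = 1.423
Css,max = 26.1 × 1.423 ≈ 37.1 ng/mL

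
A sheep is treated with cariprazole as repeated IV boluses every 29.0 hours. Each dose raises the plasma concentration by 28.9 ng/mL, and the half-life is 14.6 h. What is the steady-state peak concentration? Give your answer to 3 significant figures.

k = ln 2 / 14.6 = 0.04748 h⁻¹
Fraction remaining after one interval: e^(−kτ) = e^(−0.04748 × 29.0) = 0.2524
R = 1 / (1 − 0.2524) = 1.338
Css,max = 28.9 × 1.338 ≈ 38.7 ng/mL

38.7 ng/mL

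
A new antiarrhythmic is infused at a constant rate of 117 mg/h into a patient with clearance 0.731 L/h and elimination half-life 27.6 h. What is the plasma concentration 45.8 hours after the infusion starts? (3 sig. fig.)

Css = rate / CL = 117 / 0.731 = 160.1 µg/mL
k = ln 2 / 27.6 = 0.02511 h⁻¹
C(t) = Css (1 − e^(−kt)) = 160.1 × (1 − e^(−1.150)) = 160.1 × 0.6834 ≈ 109 µg/mL

109 µg/mL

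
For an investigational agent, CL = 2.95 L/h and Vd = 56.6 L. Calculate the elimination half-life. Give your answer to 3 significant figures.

13.3 hours

k = CL / V = 2.95 / 56.6 = 0.05212 h⁻¹
t½ = ln 2 / k = ln 2 / 0.05212 ≈ 13.3 hours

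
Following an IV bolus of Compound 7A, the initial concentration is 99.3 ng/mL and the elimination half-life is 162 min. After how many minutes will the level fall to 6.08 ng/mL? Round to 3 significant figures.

653 minutes

k = ln 2 / 162 = 0.004279 min⁻¹
C(t) = C₀ e^(−kt)  ⇒  t = ln(C₀/C) / k
t = ln(99.3/6.08) / 0.004279 = 2.793 / 0.004279 ≈ 653 minutes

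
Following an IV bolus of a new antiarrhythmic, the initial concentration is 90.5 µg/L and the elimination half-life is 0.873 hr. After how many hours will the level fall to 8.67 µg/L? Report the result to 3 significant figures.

2.95 hours

k = ln 2 / 0.873 = 0.7940 hr⁻¹
C(t) = C₀ e^(−kt)  ⇒  t = ln(C₀/C) / k
t = ln(90.5/8.67) / 0.7940 = 2.345 / 0.7940 ≈ 2.95 hours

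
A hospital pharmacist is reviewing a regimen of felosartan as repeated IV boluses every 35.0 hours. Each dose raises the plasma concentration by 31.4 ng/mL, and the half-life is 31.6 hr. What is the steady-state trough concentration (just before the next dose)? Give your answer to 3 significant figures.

27.2 ng/mL

k = ln 2 / 31.6 = 0.02194 hr⁻¹
Fraction remaining after one interval: e^(−kτ) = e^(−0.02194 × 35.0) = 0.4641
R = 1 / (1 − 0.4641) = 1.866
Css,max = 31.4 × 1.866 = 58.59 ng/mL
Css,min = Css,max × e^(−kτ) = 58.59 × 0.4641 ≈ 27.2 ng/mL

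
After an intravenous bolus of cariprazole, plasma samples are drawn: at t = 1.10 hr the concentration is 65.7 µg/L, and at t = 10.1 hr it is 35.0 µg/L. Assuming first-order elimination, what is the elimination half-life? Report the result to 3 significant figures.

k = ln(C₁/C₂) / (t₂ − t₁) = ln(65.7/35.0) / (10.1 − 1.10)
  = 0.6298 / 9.000 = 0.06997 hr⁻¹
t½ = ln 2 / k = ln 2 / 0.06997 ≈ 9.91 hours

9.91 hours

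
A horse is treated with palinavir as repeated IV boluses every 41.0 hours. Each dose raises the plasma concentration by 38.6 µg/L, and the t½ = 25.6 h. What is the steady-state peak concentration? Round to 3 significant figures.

k = ln 2 / 25.6 = 0.02708 h⁻¹
Fraction remaining after one interval: e^(−kτ) = e^(−0.02708 × 41.0) = 0.3295
R = 1 / (1 − 0.3295) = 1.491
Css,max = 38.6 × 1.491 ≈ 57.6 µg/L

57.6 µg/L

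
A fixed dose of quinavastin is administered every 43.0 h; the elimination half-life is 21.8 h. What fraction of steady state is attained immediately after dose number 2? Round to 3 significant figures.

k = ln 2 / 21.8 = 0.03180 h⁻¹
f_n = 1 − e^(−nkτ) = 1 − e^(−2 × 0.03180 × 43.0) = 1 − e^(−2.734) = 1 − 0.06493 ≈ 0.935

0.935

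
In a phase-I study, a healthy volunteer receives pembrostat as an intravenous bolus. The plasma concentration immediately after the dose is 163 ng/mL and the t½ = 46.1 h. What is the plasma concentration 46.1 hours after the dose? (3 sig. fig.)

81.5 ng/mL

k = ln 2 / 46.1 = 0.01504 h⁻¹
46.1 h is 1.000 half-lives, so C = 163 × (1/2)^1.000 = 163 × 0.5000 ≈ 81.5 ng/mL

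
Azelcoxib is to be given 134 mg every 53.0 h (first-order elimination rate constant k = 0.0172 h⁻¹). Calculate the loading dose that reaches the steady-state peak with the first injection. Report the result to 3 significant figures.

224 mg

Accumulation ratio R = 1 / (1 − e^(−kτ)) = 1 / (1 − e^(−0.01720×53.0)) = 1 / (1 − 0.4019) = 1.672
Loading dose = maintenance dose × R = 134 × 1.672 ≈ 224 mg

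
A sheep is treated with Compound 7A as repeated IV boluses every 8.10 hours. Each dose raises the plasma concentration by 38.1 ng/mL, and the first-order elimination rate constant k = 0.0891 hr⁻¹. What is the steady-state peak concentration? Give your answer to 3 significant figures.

Fraction remaining after one interval: e^(−kτ) = e^(−0.08910 × 8.10) = 0.4859
R = 1 / (1 − 0.4859) = 1.945
Css,max = 38.1 × 1.945 ≈ 74.1 ng/mL

74.1 ng/mL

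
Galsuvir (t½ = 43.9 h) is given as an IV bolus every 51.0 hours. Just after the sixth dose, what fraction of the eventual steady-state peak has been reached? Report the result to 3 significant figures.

k = ln 2 / 43.9 = 0.01579 h⁻¹
f_n = 1 − e^(−nkτ) = 1 − e^(−6 × 0.01579 × 51.0) = 1 − e^(−4.832) = 1 − 0.007975 ≈ 0.992

0.992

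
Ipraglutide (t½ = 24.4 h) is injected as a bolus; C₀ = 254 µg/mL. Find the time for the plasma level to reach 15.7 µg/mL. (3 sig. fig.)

k = ln 2 / 24.4 = 0.02841 h⁻¹
C(t) = C₀ e^(−kt)  ⇒  t = ln(C₀/C) / k
t = ln(254/15.7) / 0.02841 = 2.784 / 0.02841 ≈ 98.0 hours

98.0 hours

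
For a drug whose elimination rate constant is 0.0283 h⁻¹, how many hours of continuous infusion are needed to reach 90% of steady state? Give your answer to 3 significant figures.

81.4 hours

f = 1 − e^(−kt)  ⇒  t = −ln(1 − f) / k
t = −ln(1 − 0.9) / 0.02830 = 2.303 / 0.02830 ≈ 81.4 hours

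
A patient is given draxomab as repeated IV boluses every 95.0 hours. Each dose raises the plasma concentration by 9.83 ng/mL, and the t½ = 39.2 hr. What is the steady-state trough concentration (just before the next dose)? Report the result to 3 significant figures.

k = ln 2 / 39.2 = 0.01768 hr⁻¹
Fraction remaining after one interval: e^(−kτ) = e^(−0.01768 × 95.0) = 0.1864
R = 1 / (1 − 0.1864) = 1.229
Css,max = 9.83 × 1.229 = 12.08 ng/mL
Css,min = Css,max × e^(−kτ) = 12.08 × 0.1864 ≈ 2.25 ng/mL

2.25 ng/mL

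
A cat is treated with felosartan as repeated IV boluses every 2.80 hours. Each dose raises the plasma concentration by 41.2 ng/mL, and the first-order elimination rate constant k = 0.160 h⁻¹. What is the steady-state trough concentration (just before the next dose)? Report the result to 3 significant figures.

72.9 ng/mL

Fraction remaining after one interval: e^(−kτ) = e^(−0.1600 × 2.80) = 0.6389
R = 1 / (1 − 0.6389) = 2.769
Css,max = 41.2 × 2.769 = 114.1 ng/mL
Css,min = Css,max × e^(−kτ) = 114.1 × 0.6389 ≈ 72.9 ng/mL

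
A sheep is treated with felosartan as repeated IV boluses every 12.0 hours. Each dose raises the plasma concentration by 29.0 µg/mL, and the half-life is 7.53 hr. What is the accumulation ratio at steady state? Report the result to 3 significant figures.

1.50

k = ln 2 / 7.53 = 0.09205 hr⁻¹
Fraction remaining after one interval: e^(−kτ) = e^(−0.09205 × 12.0) = 0.3313
R = 1 / (1 − 0.3313) = 1 / 0.6687 ≈ 1.50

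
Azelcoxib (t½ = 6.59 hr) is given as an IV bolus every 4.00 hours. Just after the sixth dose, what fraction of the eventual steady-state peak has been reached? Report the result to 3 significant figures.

0.920

k = ln 2 / 6.59 = 0.1052 hr⁻¹
f_n = 1 − e^(−nkτ) = 1 − e^(−6 × 0.1052 × 4.00) = 1 − e^(−2.524) = 1 − 0.08011 ≈ 0.920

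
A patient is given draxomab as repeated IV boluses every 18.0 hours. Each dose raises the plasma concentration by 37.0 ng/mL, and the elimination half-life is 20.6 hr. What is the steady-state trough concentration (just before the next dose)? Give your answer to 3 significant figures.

k = ln 2 / 20.6 = 0.03365 hr⁻¹
Fraction remaining after one interval: e^(−kτ) = e^(−0.03365 × 18.0) = 0.5457
R = 1 / (1 − 0.5457) = 2.201
Css,max = 37.0 × 2.201 = 81.45 ng/mL
Css,min = Css,max × e^(−kτ) = 81.45 × 0.5457 ≈ 44.4 ng/mL

44.4 ng/mL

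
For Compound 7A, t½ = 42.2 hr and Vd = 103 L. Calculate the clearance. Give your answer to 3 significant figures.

k = ln 2 / t½ = ln 2 / 42.2 = 0.01643 hr⁻¹
CL = k · V = 0.01643 × 103 ≈ 1.69 L/hr

1.69 L/hr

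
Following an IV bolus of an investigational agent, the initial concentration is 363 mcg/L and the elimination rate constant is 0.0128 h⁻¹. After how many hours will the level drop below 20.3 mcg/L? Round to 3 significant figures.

C(t) = C₀ e^(−kt)  ⇒  t = ln(C₀/C) / k
t = ln(363/20.3) / 0.01280 = 2.884 / 0.01280 ≈ 225 hours

225 hours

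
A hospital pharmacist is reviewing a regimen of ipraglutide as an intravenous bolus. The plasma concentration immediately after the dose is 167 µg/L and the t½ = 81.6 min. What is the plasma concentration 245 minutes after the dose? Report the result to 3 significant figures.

k = ln 2 / 81.6 = 0.008494 min⁻¹
C(t) = C₀ e^(−kt) = 167 × e^(−0.008494 × 245) = 167 × e^(−2.081) = 167 × 0.1248 ≈ 20.8 µg/L

20.8 µg/L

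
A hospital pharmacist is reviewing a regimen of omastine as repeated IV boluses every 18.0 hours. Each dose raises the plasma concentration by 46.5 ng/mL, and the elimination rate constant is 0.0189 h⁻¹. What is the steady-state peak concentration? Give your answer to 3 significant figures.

Fraction remaining after one interval: e^(−kτ) = e^(−0.01890 × 18.0) = 0.7116
R = 1 / (1 − 0.7116) = 3.468
Css,max = 46.5 × 3.468 ≈ 161 ng/mL

161 ng/mL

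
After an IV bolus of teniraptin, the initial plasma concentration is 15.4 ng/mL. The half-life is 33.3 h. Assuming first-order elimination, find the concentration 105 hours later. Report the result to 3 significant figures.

k = ln 2 / 33.3 = 0.02082 h⁻¹
C(t) = C₀ e^(−kt) = 15.4 × e^(−0.02082 × 105) = 15.4 × e^(−2.186) = 15.4 × 0.1124 ≈ 1.73 ng/mL

1.73 ng/mL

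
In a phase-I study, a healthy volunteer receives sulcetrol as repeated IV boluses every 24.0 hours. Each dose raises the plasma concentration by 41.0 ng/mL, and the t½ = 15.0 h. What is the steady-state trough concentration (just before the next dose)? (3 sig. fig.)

20.2 ng/mL

k = ln 2 / 15.0 = 0.04621 h⁻¹
Fraction remaining after one interval: e^(−kτ) = e^(−0.04621 × 24.0) = 0.3299
R = 1 / (1 − 0.3299) = 1.492
Css,max = 41.0 × 1.492 = 61.18 ng/mL
Css,min = Css,max × e^(−kτ) = 61.18 × 0.3299 ≈ 20.2 ng/mL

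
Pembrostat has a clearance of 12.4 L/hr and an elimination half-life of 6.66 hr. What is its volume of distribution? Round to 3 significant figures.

119 L

k = ln 2 / t½ = ln 2 / 6.66 = 0.1041 hr⁻¹
V = CL / k = 12.4 / 0.1041 ≈ 119 L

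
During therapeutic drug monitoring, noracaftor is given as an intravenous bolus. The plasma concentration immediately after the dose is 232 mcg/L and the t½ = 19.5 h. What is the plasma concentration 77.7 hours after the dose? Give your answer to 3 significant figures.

k = ln 2 / 19.5 = 0.03555 h⁻¹
C(t) = C₀ e^(−kt) = 232 × e^(−0.03555 × 77.7) = 232 × e^(−2.762) = 232 × 0.06317 ≈ 14.7 mcg/L

14.7 mcg/L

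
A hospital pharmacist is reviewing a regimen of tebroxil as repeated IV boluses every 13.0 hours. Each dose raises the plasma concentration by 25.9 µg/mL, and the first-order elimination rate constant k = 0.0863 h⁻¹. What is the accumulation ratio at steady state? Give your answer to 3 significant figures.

Fraction remaining after one interval: e^(−kτ) = e^(−0.08630 × 13.0) = 0.3257
R = 1 / (1 − 0.3257) = 1 / 0.6743 ≈ 1.48

1.48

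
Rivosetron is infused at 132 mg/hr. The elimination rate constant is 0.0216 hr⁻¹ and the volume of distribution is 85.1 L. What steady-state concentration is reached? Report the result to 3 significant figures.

71.8 mg/L

CL = k · V = 0.0216 × 85.1 = 1.838 L/hr
Css = rate / CL = 132 / 1.838 ≈ 71.8 mg/L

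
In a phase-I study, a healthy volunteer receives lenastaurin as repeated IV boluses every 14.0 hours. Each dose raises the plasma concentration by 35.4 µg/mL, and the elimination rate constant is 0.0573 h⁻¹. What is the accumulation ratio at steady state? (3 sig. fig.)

1.81

Fraction remaining after one interval: e^(−kτ) = e^(−0.05730 × 14.0) = 0.4483
R = 1 / (1 − 0.4483) = 1 / 0.5517 ≈ 1.81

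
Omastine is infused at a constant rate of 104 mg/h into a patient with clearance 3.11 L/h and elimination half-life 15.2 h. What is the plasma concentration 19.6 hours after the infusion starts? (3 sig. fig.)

Css = rate / CL = 104 / 3.11 = 33.44 mg/L
k = ln 2 / 15.2 = 0.04560 h⁻¹
C(t) = Css (1 − e^(−kt)) = 33.44 × (1 − e^(−0.8938)) = 33.44 × 0.5909 ≈ 19.8 mg/L

19.8 mg/L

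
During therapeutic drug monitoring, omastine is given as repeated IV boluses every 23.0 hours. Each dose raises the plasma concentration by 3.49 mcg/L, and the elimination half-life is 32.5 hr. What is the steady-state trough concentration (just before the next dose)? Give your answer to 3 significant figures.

k = ln 2 / 32.5 = 0.02133 hr⁻¹
Fraction remaining after one interval: e^(−kτ) = e^(−0.02133 × 23.0) = 0.6123
R = 1 / (1 − 0.6123) = 2.579
Css,max = 3.49 × 2.579 = 9.002 mcg/L
Css,min = Css,max × e^(−kτ) = 9.002 × 0.6123 ≈ 5.51 mcg/L

5.51 mcg/L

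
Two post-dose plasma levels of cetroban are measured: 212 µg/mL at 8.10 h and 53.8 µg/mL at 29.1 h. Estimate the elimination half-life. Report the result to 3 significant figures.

k = ln(C₁/C₂) / (t₂ − t₁) = ln(212/53.8) / (29.1 − 8.10)
  = 1.371 / 21.00 = 0.06530 h⁻¹
t½ = ln 2 / k = ln 2 / 0.06530 ≈ 10.6 hours

10.6 hours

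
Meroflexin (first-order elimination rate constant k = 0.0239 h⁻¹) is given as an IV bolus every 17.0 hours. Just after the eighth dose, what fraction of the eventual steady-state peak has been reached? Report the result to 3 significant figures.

f_n = 1 − e^(−nkτ) = 1 − e^(−8 × 0.02390 × 17.0) = 1 − e^(−3.250) = 1 − 0.03876 ≈ 0.961

0.961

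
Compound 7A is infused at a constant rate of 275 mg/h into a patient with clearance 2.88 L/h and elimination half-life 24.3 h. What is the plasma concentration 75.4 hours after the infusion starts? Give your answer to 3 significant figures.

84.4 mg/L

Css = rate / CL = 275 / 2.88 = 95.49 mg/L
k = ln 2 / 24.3 = 0.02852 h⁻¹
C(t) = Css (1 − e^(−kt)) = 95.49 × (1 − e^(−2.151)) = 95.49 × 0.8836 ≈ 84.4 mg/L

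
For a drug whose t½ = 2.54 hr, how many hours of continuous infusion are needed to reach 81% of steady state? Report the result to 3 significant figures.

k = ln 2 / 2.54 = 0.2729 hr⁻¹
f = 1 − e^(−kt)  ⇒  t = −ln(1 − f) / k
t = −ln(1 − 0.81) / 0.2729 = 1.661 / 0.2729 ≈ 6.09 hours

6.09 hours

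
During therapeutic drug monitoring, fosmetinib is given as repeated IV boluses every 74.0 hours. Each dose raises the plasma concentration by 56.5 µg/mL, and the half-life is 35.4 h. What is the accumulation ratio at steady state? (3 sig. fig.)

1.31

k = ln 2 / 35.4 = 0.01958 h⁻¹
Fraction remaining after one interval: e^(−kτ) = e^(−0.01958 × 74.0) = 0.2348
R = 1 / (1 − 0.2348) = 1 / 0.7652 ≈ 1.31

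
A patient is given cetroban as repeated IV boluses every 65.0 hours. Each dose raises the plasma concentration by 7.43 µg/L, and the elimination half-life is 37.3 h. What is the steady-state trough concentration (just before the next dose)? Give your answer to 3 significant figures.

k = ln 2 / 37.3 = 0.01858 h⁻¹
Fraction remaining after one interval: e^(−kτ) = e^(−0.01858 × 65.0) = 0.2988
R = 1 / (1 − 0.2988) = 1.426
Css,max = 7.43 × 1.426 = 10.60 µg/L
Css,min = Css,max × e^(−kτ) = 10.60 × 0.2988 ≈ 3.17 µg/L

3.17 µg/L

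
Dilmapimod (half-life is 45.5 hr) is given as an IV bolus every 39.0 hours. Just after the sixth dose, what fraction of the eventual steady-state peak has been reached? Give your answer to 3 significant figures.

0.972

k = ln 2 / 45.5 = 0.01523 hr⁻¹
f_n = 1 − e^(−nkτ) = 1 − e^(−6 × 0.01523 × 39.0) = 1 − e^(−3.565) = 1 − 0.02830 ≈ 0.972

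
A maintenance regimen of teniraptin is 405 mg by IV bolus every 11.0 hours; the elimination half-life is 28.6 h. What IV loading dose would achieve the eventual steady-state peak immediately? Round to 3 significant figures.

1730 mg

k = ln 2 / 28.6 = 0.02424 h⁻¹
Accumulation ratio R = 1 / (1 − e^(−kτ)) = 1 / (1 − e^(−0.02424×11.0)) = 1 / (1 − 0.7660) = 4.273
Loading dose = maintenance dose × R = 405 × 4.273 ≈ 1730 mg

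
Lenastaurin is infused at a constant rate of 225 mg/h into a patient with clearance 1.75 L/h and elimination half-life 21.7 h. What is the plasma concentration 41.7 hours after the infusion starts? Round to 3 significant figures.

94.6 µg/mL

Css = rate / CL = 225 / 1.75 = 128.6 µg/mL
k = ln 2 / 21.7 = 0.03194 h⁻¹
C(t) = Css (1 − e^(−kt)) = 128.6 × (1 − e^(−1.332)) = 128.6 × 0.7360 ≈ 94.6 µg/mL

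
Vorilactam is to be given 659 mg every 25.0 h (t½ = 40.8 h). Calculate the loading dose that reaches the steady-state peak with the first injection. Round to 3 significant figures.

1900 mg

k = ln 2 / 40.8 = 0.01699 h⁻¹
Accumulation ratio R = 1 / (1 − e^(−kτ)) = 1 / (1 − e^(−0.01699×25.0)) = 1 / (1 − 0.6540) = 2.890
Loading dose = maintenance dose × R = 659 × 2.890 ≈ 1900 mg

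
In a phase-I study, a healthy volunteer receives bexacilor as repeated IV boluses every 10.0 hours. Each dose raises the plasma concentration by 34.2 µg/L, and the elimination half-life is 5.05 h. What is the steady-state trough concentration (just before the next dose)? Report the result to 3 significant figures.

11.6 µg/L

k = ln 2 / 5.05 = 0.1373 h⁻¹
Fraction remaining after one interval: e^(−kτ) = e^(−0.1373 × 10.0) = 0.2535
R = 1 / (1 − 0.2535) = 1.340
Css,max = 34.2 × 1.340 = 45.81 µg/L
Css,min = Css,max × e^(−kτ) = 45.81 × 0.2535 ≈ 11.6 µg/L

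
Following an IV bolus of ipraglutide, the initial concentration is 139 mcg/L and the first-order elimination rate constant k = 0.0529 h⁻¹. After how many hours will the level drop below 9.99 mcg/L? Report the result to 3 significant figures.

C(t) = C₀ e^(−kt)  ⇒  t = ln(C₀/C) / k
t = ln(139/9.99) / 0.05290 = 2.633 / 0.05290 ≈ 49.8 hours

49.8 hours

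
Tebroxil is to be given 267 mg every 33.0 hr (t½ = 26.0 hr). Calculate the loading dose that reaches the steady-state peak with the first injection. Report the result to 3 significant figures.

456 mg

k = ln 2 / 26.0 = 0.02666 hr⁻¹
Accumulation ratio R = 1 / (1 − e^(−kτ)) = 1 / (1 − e^(−0.02666×33.0)) = 1 / (1 − 0.4149) = 1.709
Loading dose = maintenance dose × R = 267 × 1.709 ≈ 456 mg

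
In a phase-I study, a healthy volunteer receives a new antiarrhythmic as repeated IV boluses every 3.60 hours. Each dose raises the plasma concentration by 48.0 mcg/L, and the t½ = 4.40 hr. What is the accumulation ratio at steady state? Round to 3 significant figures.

k = ln 2 / 4.40 = 0.1575 hr⁻¹
Fraction remaining after one interval: e^(−kτ) = e^(−0.1575 × 3.60) = 0.5672
R = 1 / (1 − 0.5672) = 1 / 0.4328 ≈ 2.31

2.31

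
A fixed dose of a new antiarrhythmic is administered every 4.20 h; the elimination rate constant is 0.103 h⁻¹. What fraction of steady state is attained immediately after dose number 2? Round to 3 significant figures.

0.579

f_n = 1 − e^(−nkτ) = 1 − e^(−2 × 0.1030 × 4.20) = 1 − e^(−0.8652) = 1 − 0.4210 ≈ 0.579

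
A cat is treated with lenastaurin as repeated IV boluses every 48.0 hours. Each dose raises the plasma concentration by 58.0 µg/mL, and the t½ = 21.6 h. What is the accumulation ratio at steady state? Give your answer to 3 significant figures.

1.27

k = ln 2 / 21.6 = 0.03209 h⁻¹
Fraction remaining after one interval: e^(−kτ) = e^(−0.03209 × 48.0) = 0.2143
R = 1 / (1 − 0.2143) = 1 / 0.7857 ≈ 1.27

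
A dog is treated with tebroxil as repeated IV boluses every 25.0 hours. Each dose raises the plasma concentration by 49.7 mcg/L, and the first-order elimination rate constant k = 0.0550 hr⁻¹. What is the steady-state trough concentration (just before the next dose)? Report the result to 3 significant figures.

Fraction remaining after one interval: e^(−kτ) = e^(−0.05500 × 25.0) = 0.2528
R = 1 / (1 − 0.2528) = 1.338
Css,max = 49.7 × 1.338 = 66.52 mcg/L
Css,min = Css,max × e^(−kτ) = 66.52 × 0.2528 ≈ 16.8 mcg/L

16.8 mcg/L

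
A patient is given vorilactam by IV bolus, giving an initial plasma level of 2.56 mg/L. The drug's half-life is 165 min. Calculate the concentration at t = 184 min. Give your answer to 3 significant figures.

k = ln 2 / 165 = 0.004201 min⁻¹
C(t) = C₀ e^(−kt) = 2.56 × e^(−0.004201 × 184) = 2.56 × e^(−0.7730) = 2.56 × 0.4616 ≈ 1.18 mg/L

1.18 mg/L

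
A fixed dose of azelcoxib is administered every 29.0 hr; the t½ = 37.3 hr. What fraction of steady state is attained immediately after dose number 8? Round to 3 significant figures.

0.987

k = ln 2 / 37.3 = 0.01858 hr⁻¹
f_n = 1 − e^(−nkτ) = 1 − e^(−8 × 0.01858 × 29.0) = 1 − e^(−4.311) = 1 − 0.01342 ≈ 0.987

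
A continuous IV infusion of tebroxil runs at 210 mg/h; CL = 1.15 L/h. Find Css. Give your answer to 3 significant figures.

183 µg/mL

Css = infusion rate / CL = 210 / 1.15 ≈ 183 µg/mL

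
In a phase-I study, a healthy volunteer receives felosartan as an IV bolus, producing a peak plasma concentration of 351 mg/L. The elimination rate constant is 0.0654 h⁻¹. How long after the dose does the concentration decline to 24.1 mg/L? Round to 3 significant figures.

41.0 hours

C(t) = C₀ e^(−kt)  ⇒  t = ln(C₀/C) / k
t = ln(351/24.1) / 0.06540 = 2.679 / 0.06540 ≈ 41.0 hours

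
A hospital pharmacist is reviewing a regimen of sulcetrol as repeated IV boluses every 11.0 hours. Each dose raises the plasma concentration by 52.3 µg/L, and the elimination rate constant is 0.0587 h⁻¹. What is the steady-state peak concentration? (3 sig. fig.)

110 µg/L

Fraction remaining after one interval: e^(−kτ) = e^(−0.05870 × 11.0) = 0.5243
R = 1 / (1 − 0.5243) = 2.102
Css,max = 52.3 × 2.102 ≈ 110 µg/L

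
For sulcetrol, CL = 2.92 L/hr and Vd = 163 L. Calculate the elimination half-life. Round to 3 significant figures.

k = CL / V = 2.92 / 163 = 0.01791 hr⁻¹
t½ = ln 2 / k = ln 2 / 0.01791 ≈ 38.7 hours

38.7 hours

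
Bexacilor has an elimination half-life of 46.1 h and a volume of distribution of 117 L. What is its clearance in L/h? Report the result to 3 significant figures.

1.76 L/h

k = ln 2 / t½ = ln 2 / 46.1 = 0.01504 h⁻¹
CL = k · V = 0.01504 × 117 ≈ 1.76 L/h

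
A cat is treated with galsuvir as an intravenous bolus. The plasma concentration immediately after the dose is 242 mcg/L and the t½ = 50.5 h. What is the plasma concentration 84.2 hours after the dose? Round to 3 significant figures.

76.2 mcg/L

k = ln 2 / 50.5 = 0.01373 h⁻¹
84.2 h is 1.667 half-lives, so C = 242 × (1/2)^1.667 = 242 × 0.3148 ≈ 76.2 mcg/L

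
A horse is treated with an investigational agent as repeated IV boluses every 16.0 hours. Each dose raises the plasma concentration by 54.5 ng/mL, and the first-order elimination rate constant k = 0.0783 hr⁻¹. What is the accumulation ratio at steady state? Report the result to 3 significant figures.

1.40

Fraction remaining after one interval: e^(−kτ) = e^(−0.07830 × 16.0) = 0.2857
R = 1 / (1 − 0.2857) = 1 / 0.7143 ≈ 1.40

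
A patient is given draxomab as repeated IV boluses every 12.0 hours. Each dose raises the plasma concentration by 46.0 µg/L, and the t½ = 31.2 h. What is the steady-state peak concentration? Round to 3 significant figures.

197 µg/L

k = ln 2 / 31.2 = 0.02222 h⁻¹
Fraction remaining after one interval: e^(−kτ) = e^(−0.02222 × 12.0) = 0.7660
R = 1 / (1 − 0.7660) = 4.273
Css,max = 46.0 × 4.273 ≈ 197 µg/L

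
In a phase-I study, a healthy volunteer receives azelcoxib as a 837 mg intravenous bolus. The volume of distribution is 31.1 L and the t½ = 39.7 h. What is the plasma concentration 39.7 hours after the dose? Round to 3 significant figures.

C₀ = dose / V = 837 / 31.1 = 26.91 mg/L
k = ln 2 / 39.7 = 0.01746 h⁻¹
C(t) = C₀ e^(−kt) = 26.91 × e^(−0.01746 × 39.7) = 26.91 × e^(−0.6931) = 26.91 × 0.5000 ≈ 13.5 mg/L

13.5 mg/L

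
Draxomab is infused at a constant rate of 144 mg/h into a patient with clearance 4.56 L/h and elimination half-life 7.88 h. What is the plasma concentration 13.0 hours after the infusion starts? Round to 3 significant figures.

Css = rate / CL = 144 / 4.56 = 31.58 µg/mL
k = ln 2 / 7.88 = 0.08796 h⁻¹
C(t) = Css (1 − e^(−kt)) = 31.58 × (1 − e^(−1.144)) = 31.58 × 0.6813 ≈ 21.5 µg/mL

21.5 µg/mL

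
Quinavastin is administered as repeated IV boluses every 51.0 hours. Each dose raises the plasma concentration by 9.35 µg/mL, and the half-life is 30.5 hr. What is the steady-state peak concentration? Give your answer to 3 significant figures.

k = ln 2 / 30.5 = 0.02273 hr⁻¹
Fraction remaining after one interval: e^(−kτ) = e^(−0.02273 × 51.0) = 0.3138
R = 1 / (1 − 0.3138) = 1.457
Css,max = 9.35 × 1.457 ≈ 13.6 µg/mL

13.6 µg/mL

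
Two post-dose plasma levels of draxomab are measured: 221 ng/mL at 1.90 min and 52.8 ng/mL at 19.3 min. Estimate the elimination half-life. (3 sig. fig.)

k = ln(C₁/C₂) / (t₂ − t₁) = ln(221/52.8) / (19.3 − 1.90)
  = 1.432 / 17.40 = 0.08228 min⁻¹
t½ = ln 2 / k = ln 2 / 0.08228 ≈ 8.42 minutes

8.42 minutes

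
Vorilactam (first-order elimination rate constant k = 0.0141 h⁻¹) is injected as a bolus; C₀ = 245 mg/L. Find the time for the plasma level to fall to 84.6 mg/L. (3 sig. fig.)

C(t) = C₀ e^(−kt)  ⇒  t = ln(C₀/C) / k
t = ln(245/84.6) / 0.01410 = 1.063 / 0.01410 ≈ 75.4 hours

75.4 hours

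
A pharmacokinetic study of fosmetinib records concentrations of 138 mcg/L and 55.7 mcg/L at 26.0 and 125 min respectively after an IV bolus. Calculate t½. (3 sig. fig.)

k = ln(C₁/C₂) / (t₂ − t₁) = ln(138/55.7) / (125 − 26.0)
  = 0.9073 / 99.00 = 0.009164 min⁻¹
t½ = ln 2 / k = ln 2 / 0.009164 ≈ 75.6 minutes

75.6 minutes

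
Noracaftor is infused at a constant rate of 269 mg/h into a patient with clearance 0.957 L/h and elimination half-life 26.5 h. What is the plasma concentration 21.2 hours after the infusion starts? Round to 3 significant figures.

Css = rate / CL = 269 / 0.957 = 281.1 mg/L
k = ln 2 / 26.5 = 0.02616 h⁻¹
C(t) = Css (1 − e^(−kt)) = 281.1 × (1 − e^(−0.5545)) = 281.1 × 0.4257 ≈ 120 mg/L

120 mg/L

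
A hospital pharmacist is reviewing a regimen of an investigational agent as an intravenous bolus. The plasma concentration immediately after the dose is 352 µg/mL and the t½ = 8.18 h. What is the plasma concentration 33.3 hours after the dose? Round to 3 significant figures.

k = ln 2 / 8.18 = 0.08474 h⁻¹
C(t) = C₀ e^(−kt) = 352 × e^(−0.08474 × 33.3) = 352 × e^(−2.822) = 352 × 0.05950 ≈ 20.9 µg/mL

20.9 µg/mL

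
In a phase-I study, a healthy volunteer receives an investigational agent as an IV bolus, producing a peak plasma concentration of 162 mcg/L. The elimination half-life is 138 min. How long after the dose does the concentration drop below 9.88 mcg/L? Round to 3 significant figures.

557 minutes

k = ln 2 / 138 = 0.005023 min⁻¹
C(t) = C₀ e^(−kt)  ⇒  t = ln(C₀/C) / k
t = ln(162/9.88) / 0.005023 = 2.797 / 0.005023 ≈ 557 minutes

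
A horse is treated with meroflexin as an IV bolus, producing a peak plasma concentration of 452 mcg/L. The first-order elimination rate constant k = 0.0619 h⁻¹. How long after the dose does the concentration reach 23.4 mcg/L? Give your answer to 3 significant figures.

C(t) = C₀ e^(−kt)  ⇒  t = ln(C₀/C) / k
t = ln(452/23.4) / 0.06190 = 2.961 / 0.06190 ≈ 47.8 hours

47.8 hours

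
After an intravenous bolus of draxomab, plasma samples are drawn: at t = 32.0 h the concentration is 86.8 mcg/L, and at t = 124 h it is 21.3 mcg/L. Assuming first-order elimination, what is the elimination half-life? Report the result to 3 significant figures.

45.4 hours

k = ln(C₁/C₂) / (t₂ − t₁) = ln(86.8/21.3) / (124 − 32.0)
  = 1.405 / 92.00 = 0.01527 h⁻¹
t½ = ln 2 / k = ln 2 / 0.01527 ≈ 45.4 hours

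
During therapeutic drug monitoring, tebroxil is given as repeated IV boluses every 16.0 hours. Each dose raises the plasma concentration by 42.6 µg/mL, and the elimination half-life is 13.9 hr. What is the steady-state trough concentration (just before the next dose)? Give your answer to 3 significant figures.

34.9 µg/mL

k = ln 2 / 13.9 = 0.04987 hr⁻¹
Fraction remaining after one interval: e^(−kτ) = e^(−0.04987 × 16.0) = 0.4503
R = 1 / (1 − 0.4503) = 1.819
Css,max = 42.6 × 1.819 = 77.50 µg/mL
Css,min = Css,max × e^(−kτ) = 77.50 × 0.4503 ≈ 34.9 µg/mL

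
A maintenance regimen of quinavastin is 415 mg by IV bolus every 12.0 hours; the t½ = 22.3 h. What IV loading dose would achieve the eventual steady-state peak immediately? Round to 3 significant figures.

1330 mg

k = ln 2 / 22.3 = 0.03108 h⁻¹
Accumulation ratio R = 1 / (1 − e^(−kτ)) = 1 / (1 − e^(−0.03108×12.0)) = 1 / (1 − 0.6887) = 3.212
Loading dose = maintenance dose × R = 415 × 3.212 ≈ 1330 mg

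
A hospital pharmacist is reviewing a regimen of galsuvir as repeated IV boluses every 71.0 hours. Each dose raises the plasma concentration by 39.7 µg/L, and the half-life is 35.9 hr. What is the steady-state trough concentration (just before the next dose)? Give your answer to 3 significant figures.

13.5 µg/L

k = ln 2 / 35.9 = 0.01931 hr⁻¹
Fraction remaining after one interval: e^(−kτ) = e^(−0.01931 × 71.0) = 0.2539
R = 1 / (1 − 0.2539) = 1.340
Css,max = 39.7 × 1.340 = 53.21 µg/L
Css,min = Css,max × e^(−kτ) = 53.21 × 0.2539 ≈ 13.5 µg/L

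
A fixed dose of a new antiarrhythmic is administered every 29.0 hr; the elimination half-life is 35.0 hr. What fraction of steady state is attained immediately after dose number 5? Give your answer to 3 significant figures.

k = ln 2 / 35.0 = 0.01980 hr⁻¹
f_n = 1 − e^(−nkτ) = 1 − e^(−5 × 0.01980 × 29.0) = 1 − e^(−2.872) = 1 − 0.05661 ≈ 0.943

0.943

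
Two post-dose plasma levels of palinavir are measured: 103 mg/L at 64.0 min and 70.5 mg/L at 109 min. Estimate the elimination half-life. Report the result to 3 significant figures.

k = ln(C₁/C₂) / (t₂ − t₁) = ln(103/70.5) / (109 − 64.0)
  = 0.3791 / 45.00 = 0.008425 min⁻¹
t½ = ln 2 / k = ln 2 / 0.008425 ≈ 82.3 minutes

82.3 minutes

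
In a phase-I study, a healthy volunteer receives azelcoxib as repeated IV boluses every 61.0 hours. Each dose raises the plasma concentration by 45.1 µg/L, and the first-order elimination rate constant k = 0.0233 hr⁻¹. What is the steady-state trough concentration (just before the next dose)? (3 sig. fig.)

14.4 µg/L

Fraction remaining after one interval: e^(−kτ) = e^(−0.02330 × 61.0) = 0.2414
R = 1 / (1 − 0.2414) = 1.318
Css,max = 45.1 × 1.318 = 59.45 µg/L
Css,min = Css,max × e^(−kτ) = 59.45 × 0.2414 ≈ 14.4 µg/L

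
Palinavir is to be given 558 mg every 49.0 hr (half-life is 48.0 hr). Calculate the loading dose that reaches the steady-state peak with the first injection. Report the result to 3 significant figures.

k = ln 2 / 48.0 = 0.01444 hr⁻¹
Accumulation ratio R = 1 / (1 − e^(−kτ)) = 1 / (1 − e^(−0.01444×49.0)) = 1 / (1 − 0.4928) = 1.972
Loading dose = maintenance dose × R = 558 × 1.972 ≈ 1100 mg

1100 mg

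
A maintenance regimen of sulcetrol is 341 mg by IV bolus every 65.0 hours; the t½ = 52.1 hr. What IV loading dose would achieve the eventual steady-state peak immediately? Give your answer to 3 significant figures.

589 mg

k = ln 2 / 52.1 = 0.01330 hr⁻¹
Accumulation ratio R = 1 / (1 − e^(−kτ)) = 1 / (1 − e^(−0.01330×65.0)) = 1 / (1 − 0.4211) = 1.728
Loading dose = maintenance dose × R = 341 × 1.728 ≈ 589 mg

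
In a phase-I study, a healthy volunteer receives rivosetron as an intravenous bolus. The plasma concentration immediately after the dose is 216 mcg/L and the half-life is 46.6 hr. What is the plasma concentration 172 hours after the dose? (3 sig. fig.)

16.7 mcg/L

k = ln 2 / 46.6 = 0.01487 hr⁻¹
C(t) = C₀ e^(−kt) = 216 × e^(−0.01487 × 172) = 216 × e^(−2.558) = 216 × 0.07743 ≈ 16.7 mcg/L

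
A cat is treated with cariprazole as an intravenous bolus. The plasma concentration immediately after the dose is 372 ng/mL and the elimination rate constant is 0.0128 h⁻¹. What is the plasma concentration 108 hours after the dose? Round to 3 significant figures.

93.4 ng/mL

C(t) = C₀ e^(−kt) = 372 × e^(−0.01280 × 108) = 372 × e^(−1.382) = 372 × 0.2510 ≈ 93.4 ng/mL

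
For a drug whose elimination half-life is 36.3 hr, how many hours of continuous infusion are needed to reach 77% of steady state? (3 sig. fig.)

77.0 hours

k = ln 2 / 36.3 = 0.01909 hr⁻¹
f = 1 − e^(−kt)  ⇒  t = −ln(1 − f) / k
t = −ln(1 − 0.77) / 0.01909 = 1.470 / 0.01909 ≈ 77.0 hours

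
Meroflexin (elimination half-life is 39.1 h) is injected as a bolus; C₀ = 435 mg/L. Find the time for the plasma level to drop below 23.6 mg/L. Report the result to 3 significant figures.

164 hours

k = ln 2 / 39.1 = 0.01773 h⁻¹
C(t) = C₀ e^(−kt)  ⇒  t = ln(C₀/C) / k
t = ln(435/23.6) / 0.01773 = 2.914 / 0.01773 ≈ 164 hours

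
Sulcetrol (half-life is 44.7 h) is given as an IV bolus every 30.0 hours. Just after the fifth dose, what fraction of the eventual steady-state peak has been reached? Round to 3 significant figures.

0.902

k = ln 2 / 44.7 = 0.01551 h⁻¹
f_n = 1 − e^(−nkτ) = 1 − e^(−5 × 0.01551 × 30.0) = 1 − e^(−2.326) = 1 − 0.09769 ≈ 0.902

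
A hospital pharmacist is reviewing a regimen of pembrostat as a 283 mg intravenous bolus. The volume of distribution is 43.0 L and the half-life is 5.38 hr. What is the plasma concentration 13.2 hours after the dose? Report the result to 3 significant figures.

1.20 µg/mL

C₀ = dose / V = 283 / 43.0 = 6.581 µg/mL
k = ln 2 / 5.38 = 0.1288 hr⁻¹
C(t) = C₀ e^(−kt) = 6.581 × e^(−0.1288 × 13.2) = 6.581 × e^(−1.701) = 6.581 × 0.1826 ≈ 1.20 µg/mL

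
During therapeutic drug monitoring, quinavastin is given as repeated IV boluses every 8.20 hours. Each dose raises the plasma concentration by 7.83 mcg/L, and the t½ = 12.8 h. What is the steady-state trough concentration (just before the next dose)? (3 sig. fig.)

14.0 mcg/L

k = ln 2 / 12.8 = 0.05415 h⁻¹
Fraction remaining after one interval: e^(−kτ) = e^(−0.05415 × 8.20) = 0.6414
R = 1 / (1 − 0.6414) = 2.789
Css,max = 7.83 × 2.789 = 21.84 mcg/L
Css,min = Css,max × e^(−kτ) = 21.84 × 0.6414 ≈ 14.0 mcg/L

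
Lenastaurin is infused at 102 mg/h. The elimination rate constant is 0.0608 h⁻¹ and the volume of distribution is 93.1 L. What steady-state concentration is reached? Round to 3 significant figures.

CL = k · V = 0.0608 × 93.1 = 5.660 L/h
Css = rate / CL = 102 / 5.660 ≈ 18.0 mg/L

18.0 mg/L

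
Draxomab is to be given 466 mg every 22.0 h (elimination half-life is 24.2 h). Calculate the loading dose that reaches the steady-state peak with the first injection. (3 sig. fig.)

k = ln 2 / 24.2 = 0.02864 h⁻¹
Accumulation ratio R = 1 / (1 − e^(−kτ)) = 1 / (1 − e^(−0.02864×22.0)) = 1 / (1 − 0.5325) = 2.139
Loading dose = maintenance dose × R = 466 × 2.139 ≈ 997 mg

997 mg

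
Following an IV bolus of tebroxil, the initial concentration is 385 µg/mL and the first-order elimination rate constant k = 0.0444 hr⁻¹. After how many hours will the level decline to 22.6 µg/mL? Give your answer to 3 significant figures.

63.9 hours

C(t) = C₀ e^(−kt)  ⇒  t = ln(C₀/C) / k
t = ln(385/22.6) / 0.04440 = 2.835 / 0.04440 ≈ 63.9 hours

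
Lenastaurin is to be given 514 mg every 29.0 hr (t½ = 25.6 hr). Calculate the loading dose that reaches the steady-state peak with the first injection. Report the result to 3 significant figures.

945 mg

k = ln 2 / 25.6 = 0.02708 hr⁻¹
Accumulation ratio R = 1 / (1 − e^(−kτ)) = 1 / (1 − e^(−0.02708×29.0)) = 1 / (1 − 0.4560) = 1.838
Loading dose = maintenance dose × R = 514 × 1.838 ≈ 945 mg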